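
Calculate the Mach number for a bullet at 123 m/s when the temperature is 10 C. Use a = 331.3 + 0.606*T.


a = 331.3 + 0.606*(10) = 337.36 m/s
M = v/a = 123/337.36 = 0.3646

0.3646


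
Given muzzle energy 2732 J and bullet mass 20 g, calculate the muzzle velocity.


v = sqrt(2*E/m) = sqrt(2*2732/0.02) = 522.7 m/s

522.7 m/s


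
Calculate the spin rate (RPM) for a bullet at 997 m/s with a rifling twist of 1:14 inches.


twist_m = 14*0.0254 = 0.3556 m
spin = v/twist = 997/0.3556 = 2803.712 rev/s
RPM = spin*60 = 2803.712*60 ≈ 168223 RPM

168223 RPM


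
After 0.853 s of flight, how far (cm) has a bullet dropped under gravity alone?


drop = 0.5*g*t^2 = 0.5*9.81*0.853^2 = 3.56892 m ≈ 356.9 cm

356.9 cm


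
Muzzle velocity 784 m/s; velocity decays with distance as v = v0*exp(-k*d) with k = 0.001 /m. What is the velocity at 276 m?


v = v0*exp(-k*d) = 784*exp(-0.001*276) = 594.9 m/s

594.9 m/s


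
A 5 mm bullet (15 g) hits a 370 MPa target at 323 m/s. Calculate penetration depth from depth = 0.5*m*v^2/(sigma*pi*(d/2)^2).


A = pi*(d/2)^2 = pi*(5/2)^2 = 19.635 mm^2
E = 0.5*m*v^2 = 0.5*0.015*323^2 = 782.467 J
depth = E/(sigma*A) = 782.467 J / (370 MPa * 19.635 mm^2) = 782.467/(370 * 19.635) m = 0.107705 m ≈ 107.7 mm

107.7 mm


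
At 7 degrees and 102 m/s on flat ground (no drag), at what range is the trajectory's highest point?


R = v0^2*sin(2*theta)/g = 102^2*sin(2*7°)/9.81 = 256.57 m
apex_dist = R/2 = 256.57/2 = 128.3 m

128.3 m


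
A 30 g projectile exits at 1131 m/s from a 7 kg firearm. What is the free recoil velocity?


v_recoil = m_p * v_p / m_gun = 0.03 * 1131 / 7 = 4.847 m/s

4.847 m/s


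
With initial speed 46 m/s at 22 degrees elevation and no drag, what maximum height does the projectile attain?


H = (v0*sin(theta))^2 / (2g) = (46*sin(22°))^2 / (2*9.81) = 15.13 m

15.13 m


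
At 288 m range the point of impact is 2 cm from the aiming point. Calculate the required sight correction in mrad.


1 mrad subtends 1 cm per 10 m of range, so adj = error_cm / (dist_m / 10) = 2 / (288/10) = 0.06944 mrad

0.06944 mrad


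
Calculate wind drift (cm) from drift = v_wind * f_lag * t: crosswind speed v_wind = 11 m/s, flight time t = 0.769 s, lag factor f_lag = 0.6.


drift = v_wind * lag * t = 11 * 0.6 * 0.769 = 5.0754 m ≈ 507.5 cm

507.5 cm


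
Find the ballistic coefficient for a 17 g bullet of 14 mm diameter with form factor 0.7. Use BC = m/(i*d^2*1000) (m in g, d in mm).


BC = m/(i*d^2*1000) = 17/(0.7 * 14^2 * 1000) = 0.0001239

0.0001239


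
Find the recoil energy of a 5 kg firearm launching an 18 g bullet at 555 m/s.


v_r = m_p*v_p/m_gun = 0.018*555/5 = 1.998 m/s, E_r = 0.5*m_gun*v_r^2 = 0.5*5*1.998^2 = 9.98 J

9.98 J


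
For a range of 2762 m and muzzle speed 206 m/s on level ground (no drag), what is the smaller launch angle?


sin(2*theta) = R*g/v0^2 = 2762*9.81/206^2 = 0.638496, theta = arcsin(0.638496)/2 = 19.84°

19.84 degrees


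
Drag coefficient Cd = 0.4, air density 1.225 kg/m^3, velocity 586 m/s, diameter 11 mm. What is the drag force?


A = pi*(d/2)^2 = pi*(11/2000)^2 = 9.50332e-05 m^2
Fd = 0.5*Cd*rho*A*v^2 = 0.5*0.4*1.225*9.50332e-05*586^2 = 7.995 N

7.995 N


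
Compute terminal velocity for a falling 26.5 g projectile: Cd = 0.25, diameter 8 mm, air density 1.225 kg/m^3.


A = pi*(d/2)^2 = pi*(8/2000)^2 = 5.02655e-05 m^2
vt = sqrt(2mg/(Cd*rho*A)) = sqrt(2*0.0265*9.81/(0.25 * 1.225 * 5.02655e-05)) = 183.8 m/s

183.8 m/s


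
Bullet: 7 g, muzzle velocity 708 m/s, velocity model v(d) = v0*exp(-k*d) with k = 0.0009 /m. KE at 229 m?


v = v0*exp(-k*d) = 708*exp(-0.0009*229) = 576.136 m/s
E = 0.5*m*v^2 = 0.5*0.007*576.136^2 = 1162 J

1162 J


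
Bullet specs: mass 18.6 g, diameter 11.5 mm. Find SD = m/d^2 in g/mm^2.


SD = m/d^2 = 18.6/11.5^2 = 0.1406 g/mm^2

0.1406 g/mm^2


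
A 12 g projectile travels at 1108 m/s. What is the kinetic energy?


E = 0.5*m*v^2 = 0.5*0.012*1108^2 = 7366 J

7366 J


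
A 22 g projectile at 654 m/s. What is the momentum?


p = m*v = 0.022*654 = 14.39 kg·m/s

14.39 kg·m/s


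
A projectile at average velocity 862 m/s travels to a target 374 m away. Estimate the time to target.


t = d/v = 374/862 = 0.4339 s

0.4339 s


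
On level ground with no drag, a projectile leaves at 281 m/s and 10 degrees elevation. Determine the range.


R = v0^2 * sin(2*theta) / g = 281^2 * sin(2*10°) / 9.81 = 2753 m

2753 m


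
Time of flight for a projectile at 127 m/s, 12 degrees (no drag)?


T = 2*v0*sin(theta)/g = 2*127*sin(12°)/9.81 = 5.383 s

5.383 s


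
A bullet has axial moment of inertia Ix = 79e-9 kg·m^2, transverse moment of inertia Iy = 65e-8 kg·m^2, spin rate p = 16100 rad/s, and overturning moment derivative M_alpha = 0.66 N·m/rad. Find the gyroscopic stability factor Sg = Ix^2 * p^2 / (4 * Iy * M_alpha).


Sg = Ix^2 * p^2 / (4 * Iy * M_alpha) = (79e-9)^2 * 16100^2 / (4 * 65e-8 * 0.66) = 0.9427

0.9427


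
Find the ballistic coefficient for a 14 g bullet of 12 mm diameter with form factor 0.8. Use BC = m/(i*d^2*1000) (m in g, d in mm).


BC = m/(i*d^2*1000) = 14/(0.8 * 12^2 * 1000) = 0.0001215

0.0001215


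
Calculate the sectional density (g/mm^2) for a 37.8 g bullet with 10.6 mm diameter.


SD = m/d^2 = 37.8/10.6^2 = 0.3364 g/mm^2

0.3364 g/mm^2


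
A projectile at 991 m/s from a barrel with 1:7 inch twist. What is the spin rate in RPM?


twist_m = 7*0.0254 = 0.1778 m
spin = v/twist = 991/0.1778 = 5573.678 rev/s
RPM = spin*60 = 5573.678*60 ≈ 334421 RPM

334421 RPM


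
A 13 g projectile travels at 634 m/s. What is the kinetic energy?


E = 0.5*m*v^2 = 0.5*0.013*634^2 = 2613 J

2613 J


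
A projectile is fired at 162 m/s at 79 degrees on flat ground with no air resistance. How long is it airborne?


T = 2*v0*sin(theta)/g = 2*162*sin(79°)/9.81 = 32.42 s

32.42 s


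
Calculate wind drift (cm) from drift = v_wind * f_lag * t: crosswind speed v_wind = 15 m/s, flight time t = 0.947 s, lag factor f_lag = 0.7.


drift = v_wind * lag * t = 15 * 0.7 * 0.947 = 9.9435 m ≈ 994.4 cm

994.4 cm


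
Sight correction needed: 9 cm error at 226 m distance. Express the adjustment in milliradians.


1 mrad subtends 1 cm per 10 m of range, so adj = error_cm / (dist_m / 10) = 9 / (226/10) = 0.3982 mrad

0.3982 mrad


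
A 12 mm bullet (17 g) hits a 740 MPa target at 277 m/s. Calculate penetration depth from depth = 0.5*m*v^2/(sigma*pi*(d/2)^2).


A = pi*(d/2)^2 = pi*(12/2)^2 = 113.097 mm^2
E = 0.5*m*v^2 = 0.5*0.017*277^2 = 652.197 J
depth = E/(sigma*A) = 652.197 J / (740 MPa * 113.097 mm^2) = 652.197/(740 * 113.097) m = 0.00779282 m ≈ 7.793 mm

7.793 mm


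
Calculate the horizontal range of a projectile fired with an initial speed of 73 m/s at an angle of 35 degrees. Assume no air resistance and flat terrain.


R = v0^2 * sin(2*theta) / g = 73^2 * sin(2*35°) / 9.81 = 510.5 m

510.5 m


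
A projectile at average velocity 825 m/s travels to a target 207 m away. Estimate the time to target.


t = d/v = 207/825 = 0.2509 s

0.2509 s


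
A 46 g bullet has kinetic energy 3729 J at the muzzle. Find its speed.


v = sqrt(2*E/m) = sqrt(2*3729/0.046) = 402.7 m/s

402.7 m/s


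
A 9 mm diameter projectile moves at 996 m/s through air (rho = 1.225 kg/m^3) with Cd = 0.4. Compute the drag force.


A = pi*(d/2)^2 = pi*(9/2000)^2 = 6.36173e-05 m^2
Fd = 0.5*Cd*rho*A*v^2 = 0.5*0.4*1.225*6.36173e-05*996^2 = 15.46 N

15.46 N


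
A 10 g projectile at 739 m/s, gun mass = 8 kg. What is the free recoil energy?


v_r = m_p*v_p/m_gun = 0.01*739/8 = 0.92375 m/s, E_r = 0.5*m_gun*v_r^2 = 0.5*8*0.92375^2 = 3.413 J

3.413 J


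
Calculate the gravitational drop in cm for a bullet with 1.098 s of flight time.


drop = 0.5*g*t^2 = 0.5*9.81*1.098^2 = 5.91349 m ≈ 591.3 cm

591.3 cm


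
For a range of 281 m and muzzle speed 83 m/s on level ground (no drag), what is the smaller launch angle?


sin(2*theta) = R*g/v0^2 = 281*9.81/83^2 = 0.400147, theta = arcsin(0.400147)/2 = 11.79°

11.79 degrees


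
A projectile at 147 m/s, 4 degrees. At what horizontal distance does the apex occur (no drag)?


R = v0^2*sin(2*theta)/g = 147^2*sin(2*4°)/9.81 = 306.564 m
apex_dist = R/2 = 306.564/2 = 153.3 m

153.3 m


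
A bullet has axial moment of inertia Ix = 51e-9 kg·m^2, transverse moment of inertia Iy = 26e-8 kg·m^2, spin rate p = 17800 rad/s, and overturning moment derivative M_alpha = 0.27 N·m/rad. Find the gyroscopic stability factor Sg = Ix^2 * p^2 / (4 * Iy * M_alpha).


Sg = Ix^2 * p^2 / (4 * Iy * M_alpha) = (51e-9)^2 * 17800^2 / (4 * 26e-8 * 0.27) = 2.935

2.935


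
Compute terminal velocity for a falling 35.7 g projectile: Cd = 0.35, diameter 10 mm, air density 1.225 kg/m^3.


A = pi*(d/2)^2 = pi*(10/2000)^2 = 7.85398e-05 m^2
vt = sqrt(2mg/(Cd*rho*A)) = sqrt(2*0.0357*9.81/(0.35 * 1.225 * 7.85398e-05)) = 144.2 m/s

144.2 m/s


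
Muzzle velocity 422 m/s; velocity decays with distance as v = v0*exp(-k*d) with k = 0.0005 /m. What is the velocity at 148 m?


v = v0*exp(-k*d) = 422*exp(-0.0005*148) = 391.9 m/s

391.9 m/s


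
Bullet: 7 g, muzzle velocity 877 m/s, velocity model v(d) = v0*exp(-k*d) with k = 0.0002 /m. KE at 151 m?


v = v0*exp(-k*d) = 877*exp(-0.0002*151) = 850.911 m/s
E = 0.5*m*v^2 = 0.5*0.007*850.911^2 = 2534 J

2534 J


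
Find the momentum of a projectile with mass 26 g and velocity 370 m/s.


p = m*v = 0.026*370 = 9.62 kg·m/s

9.62 kg·m/s


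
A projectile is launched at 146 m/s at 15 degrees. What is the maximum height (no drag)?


H = (v0*sin(theta))^2 / (2g) = (146*sin(15°))^2 / (2*9.81) = 72.78 m

72.78 m


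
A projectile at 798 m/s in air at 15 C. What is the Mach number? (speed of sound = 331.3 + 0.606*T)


a = 331.3 + 0.606*(15) = 340.39 m/s
M = v/a = 798/340.39 = 2.344

2.344


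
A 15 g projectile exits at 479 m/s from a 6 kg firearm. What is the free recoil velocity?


v_recoil = m_p * v_p / m_gun = 0.015 * 479 / 6 = 1.198 m/s

1.198 m/s


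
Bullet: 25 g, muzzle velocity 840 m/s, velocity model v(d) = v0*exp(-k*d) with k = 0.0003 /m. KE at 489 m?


v = v0*exp(-k*d) = 840*exp(-0.0003*489) = 725.385 m/s
E = 0.5*m*v^2 = 0.5*0.025*725.385^2 = 6577 J

6577 J


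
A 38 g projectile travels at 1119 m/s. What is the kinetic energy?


E = 0.5*m*v^2 = 0.5*0.038*1119^2 = 23791 J

23791 J


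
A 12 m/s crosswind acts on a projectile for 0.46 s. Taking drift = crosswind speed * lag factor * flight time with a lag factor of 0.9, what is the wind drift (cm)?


drift = v_wind * lag * t = 12 * 0.9 * 0.46 = 4.968 m ≈ 496.8 cm

496.8 cm


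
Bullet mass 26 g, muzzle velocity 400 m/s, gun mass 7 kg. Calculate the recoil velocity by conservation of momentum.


v_recoil = m_p * v_p / m_gun = 0.026 * 400 / 7 = 1.486 m/s

1.486 m/s


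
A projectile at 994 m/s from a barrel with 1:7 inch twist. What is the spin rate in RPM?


twist_m = 7*0.0254 = 0.1778 m
spin = v/twist = 994/0.1778 = 5590.551 rev/s
RPM = spin*60 = 5590.551*60 ≈ 335433 RPM

335433 RPM


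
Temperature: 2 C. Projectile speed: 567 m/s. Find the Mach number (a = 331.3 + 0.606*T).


a = 331.3 + 0.606*(2) = 332.512 m/s
M = v/a = 567/332.512 = 1.705

1.705


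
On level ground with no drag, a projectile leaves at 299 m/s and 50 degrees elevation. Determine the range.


R = v0^2 * sin(2*theta) / g = 299^2 * sin(2*50°) / 9.81 = 8975 m

8975 m


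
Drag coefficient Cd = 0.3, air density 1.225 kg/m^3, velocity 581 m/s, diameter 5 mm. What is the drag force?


A = pi*(d/2)^2 = pi*(5/2000)^2 = 1.96350e-05 m^2
Fd = 0.5*Cd*rho*A*v^2 = 0.5*0.3*1.225*1.96350e-05*581^2 = 1.218 N

1.218 N


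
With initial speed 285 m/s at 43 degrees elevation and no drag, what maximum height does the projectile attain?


H = (v0*sin(theta))^2 / (2g) = (285*sin(43°))^2 / (2*9.81) = 1926 m

1926 m


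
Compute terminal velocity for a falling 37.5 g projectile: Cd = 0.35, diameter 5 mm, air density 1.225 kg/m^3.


A = pi*(d/2)^2 = pi*(5/2000)^2 = 1.96350e-05 m^2
vt = sqrt(2mg/(Cd*rho*A)) = sqrt(2*0.0375*9.81/(0.35 * 1.225 * 1.96350e-05)) = 295.6 m/s

295.6 m/s


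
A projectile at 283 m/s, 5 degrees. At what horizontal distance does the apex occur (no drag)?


R = v0^2*sin(2*theta)/g = 283^2*sin(2*5°)/9.81 = 1417.67 m
apex_dist = R/2 = 1417.67/2 = 708.8 m

708.8 m


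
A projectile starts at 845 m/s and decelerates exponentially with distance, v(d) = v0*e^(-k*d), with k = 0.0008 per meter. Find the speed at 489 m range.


v = v0*exp(-k*d) = 845*exp(-0.0008*489) = 571.4 m/s

571.4 m/s


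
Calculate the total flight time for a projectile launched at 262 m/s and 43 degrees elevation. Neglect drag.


T = 2*v0*sin(theta)/g = 2*262*sin(43°)/9.81 = 36.43 s

36.43 s


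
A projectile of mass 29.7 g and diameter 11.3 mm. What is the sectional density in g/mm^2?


SD = m/d^2 = 29.7/11.3^2 = 0.2326 g/mm^2

0.2326 g/mm^2


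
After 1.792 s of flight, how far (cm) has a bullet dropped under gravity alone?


drop = 0.5*g*t^2 = 0.5*9.81*1.792^2 = 15.7512 m ≈ 1575 cm

1575 cm


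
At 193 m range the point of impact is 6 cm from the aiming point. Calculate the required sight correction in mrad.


1 mrad subtends 1 cm per 10 m of range, so adj = error_cm / (dist_m / 10) = 6 / (193/10) = 0.3109 mrad

0.3109 mrad


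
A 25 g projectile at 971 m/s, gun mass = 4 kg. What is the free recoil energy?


v_r = m_p*v_p/m_gun = 0.025*971/4 = 6.06875 m/s, E_r = 0.5*m_gun*v_r^2 = 0.5*4*6.06875^2 = 73.66 J

73.66 J


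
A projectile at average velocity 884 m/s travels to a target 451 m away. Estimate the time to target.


t = d/v = 451/884 = 0.5102 s

0.5102 s


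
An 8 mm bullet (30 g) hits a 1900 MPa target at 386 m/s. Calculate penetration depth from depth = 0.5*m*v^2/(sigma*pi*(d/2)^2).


A = pi*(d/2)^2 = pi*(8/2)^2 = 50.2655 mm^2
E = 0.5*m*v^2 = 0.5*0.03*386^2 = 2234.94 J
depth = E/(sigma*A) = 2234.94 J / (1900 MPa * 50.2655 mm^2) = 2234.94/(1900 * 50.2655) m = 0.0234014 m ≈ 23.4 mm

23.4 mm


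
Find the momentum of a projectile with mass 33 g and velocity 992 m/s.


p = m*v = 0.033*992 = 32.74 kg·m/s

32.74 kg·m/s


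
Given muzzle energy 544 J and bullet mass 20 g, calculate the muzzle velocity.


v = sqrt(2*E/m) = sqrt(2*544/0.02) = 233.2 m/s

233.2 m/s


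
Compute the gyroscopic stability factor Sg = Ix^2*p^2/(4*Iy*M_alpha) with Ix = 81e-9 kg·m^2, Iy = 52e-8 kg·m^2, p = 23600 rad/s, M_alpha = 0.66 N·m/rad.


Sg = Ix^2 * p^2 / (4 * Iy * M_alpha) = (81e-9)^2 * 23600^2 / (4 * 52e-8 * 0.66) = 2.662

2.662


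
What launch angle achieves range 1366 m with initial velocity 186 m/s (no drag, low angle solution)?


sin(2*theta) = R*g/v0^2 = 1366*9.81/186^2 = 0.387341, theta = arcsin(0.387341)/2 = 11.39°

11.39 degrees


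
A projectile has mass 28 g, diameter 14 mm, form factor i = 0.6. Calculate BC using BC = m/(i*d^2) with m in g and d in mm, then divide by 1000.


BC = m/(i*d^2*1000) = 28/(0.6 * 14^2 * 1000) = 0.0002381

0.0002381


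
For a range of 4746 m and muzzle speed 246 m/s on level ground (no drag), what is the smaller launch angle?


sin(2*theta) = R*g/v0^2 = 4746*9.81/246^2 = 0.769355, theta = arcsin(0.769355)/2 = 25.15°

25.15 degrees


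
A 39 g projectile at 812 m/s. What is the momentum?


p = m*v = 0.039*812 = 31.67 kg·m/s

31.67 kg·m/s


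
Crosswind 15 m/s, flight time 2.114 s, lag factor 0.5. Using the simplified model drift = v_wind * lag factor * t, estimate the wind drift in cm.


drift = v_wind * lag * t = 15 * 0.5 * 2.114 = 15.855 m ≈ 1585 cm

1585 cm


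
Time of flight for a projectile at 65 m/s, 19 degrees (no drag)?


T = 2*v0*sin(theta)/g = 2*65*sin(19°)/9.81 = 4.314 s

4.314 s


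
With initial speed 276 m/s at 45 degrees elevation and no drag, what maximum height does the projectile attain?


H = (v0*sin(theta))^2 / (2g) = (276*sin(45°))^2 / (2*9.81) = 1941 m

1941 m


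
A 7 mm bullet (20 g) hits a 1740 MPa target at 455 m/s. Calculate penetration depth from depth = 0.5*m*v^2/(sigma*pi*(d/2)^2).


A = pi*(d/2)^2 = pi*(7/2)^2 = 38.4845 mm^2
E = 0.5*m*v^2 = 0.5*0.02*455^2 = 2070.25 J
depth = E/(sigma*A) = 2070.25 J / (1740 MPa * 38.4845 mm^2) = 2070.25/(1740 * 38.4845) m = 0.0309163 m ≈ 30.92 mm

30.92 mm


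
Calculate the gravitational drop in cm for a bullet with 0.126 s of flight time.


drop = 0.5*g*t^2 = 0.5*9.81*0.126^2 = 0.0778718 m ≈ 7.787 cm

7.787 cm


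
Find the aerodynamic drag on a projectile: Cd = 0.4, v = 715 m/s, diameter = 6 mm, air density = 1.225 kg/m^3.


A = pi*(d/2)^2 = pi*(6/2000)^2 = 2.82743e-05 m^2
Fd = 0.5*Cd*rho*A*v^2 = 0.5*0.4*1.225*2.82743e-05*715^2 = 3.541 N

3.541 N


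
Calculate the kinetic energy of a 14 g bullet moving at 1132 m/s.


E = 0.5*m*v^2 = 0.5*0.014*1132^2 = 8970 J

8970 J


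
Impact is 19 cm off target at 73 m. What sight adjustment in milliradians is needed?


1 mrad subtends 1 cm per 10 m of range, so adj = error_cm / (dist_m / 10) = 19 / (73/10) = 2.603 mrad

2.603 mrad


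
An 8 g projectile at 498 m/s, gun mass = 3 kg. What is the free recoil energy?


v_r = m_p*v_p/m_gun = 0.008*498/3 = 1.328 m/s, E_r = 0.5*m_gun*v_r^2 = 0.5*3*1.328^2 = 2.645 J

2.645 J


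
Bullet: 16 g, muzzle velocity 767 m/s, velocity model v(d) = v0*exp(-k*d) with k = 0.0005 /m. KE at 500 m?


v = v0*exp(-k*d) = 767*exp(-0.0005*500) = 597.34 m/s
E = 0.5*m*v^2 = 0.5*0.016*597.34^2 = 2855 J

2855 J


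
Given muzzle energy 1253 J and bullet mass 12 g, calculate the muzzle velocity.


v = sqrt(2*E/m) = sqrt(2*1253/0.012) = 457 m/s

457 m/s


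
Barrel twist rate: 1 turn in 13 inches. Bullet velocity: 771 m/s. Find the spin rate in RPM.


twist_m = 13*0.0254 = 0.3302 m
spin = v/twist = 771/0.3302 = 2334.949 rev/s
RPM = spin*60 = 2334.949*60 ≈ 140097 RPM

140097 RPM


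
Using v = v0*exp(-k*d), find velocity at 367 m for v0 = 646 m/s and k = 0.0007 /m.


v = v0*exp(-k*d) = 646*exp(-0.0007*367) = 499.6 m/s

499.6 m/s


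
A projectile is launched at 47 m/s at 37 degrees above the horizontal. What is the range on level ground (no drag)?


R = v0^2 * sin(2*theta) / g = 47^2 * sin(2*37°) / 9.81 = 216.5 m

216.5 m


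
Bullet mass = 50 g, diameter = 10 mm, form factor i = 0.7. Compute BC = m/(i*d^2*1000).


BC = m/(i*d^2*1000) = 50/(0.7 * 10^2 * 1000) = 0.0007143

0.0007143


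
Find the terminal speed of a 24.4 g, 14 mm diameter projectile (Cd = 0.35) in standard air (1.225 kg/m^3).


A = pi*(d/2)^2 = pi*(14/2000)^2 = 1.53938e-04 m^2
vt = sqrt(2mg/(Cd*rho*A)) = sqrt(2*0.0244*9.81/(0.35 * 1.225 * 1.53938e-04)) = 85.17 m/s

85.17 m/s


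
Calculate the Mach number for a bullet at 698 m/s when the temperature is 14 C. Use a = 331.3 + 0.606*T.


a = 331.3 + 0.606*(14) = 339.784 m/s
M = v/a = 698/339.784 = 2.054

2.054


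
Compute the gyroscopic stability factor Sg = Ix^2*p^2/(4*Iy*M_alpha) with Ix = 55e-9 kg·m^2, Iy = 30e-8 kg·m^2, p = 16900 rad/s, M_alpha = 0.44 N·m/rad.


Sg = Ix^2 * p^2 / (4 * Iy * M_alpha) = (55e-9)^2 * 16900^2 / (4 * 30e-8 * 0.44) = 1.636

1.636


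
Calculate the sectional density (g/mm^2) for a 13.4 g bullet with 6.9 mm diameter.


SD = m/d^2 = 13.4/6.9^2 = 0.2815 g/mm^2

0.2815 g/mm^2


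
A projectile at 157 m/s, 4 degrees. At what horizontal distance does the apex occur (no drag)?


R = v0^2*sin(2*theta)/g = 157^2*sin(2*4°)/9.81 = 349.692 m
apex_dist = R/2 = 349.692/2 = 174.8 m

174.8 m


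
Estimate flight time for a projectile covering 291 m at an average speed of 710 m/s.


t = d/v = 291/710 = 0.4099 s

0.4099 s


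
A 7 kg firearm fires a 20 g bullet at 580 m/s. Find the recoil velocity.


v_recoil = m_p * v_p / m_gun = 0.02 * 580 / 7 = 1.657 m/s

1.657 m/s


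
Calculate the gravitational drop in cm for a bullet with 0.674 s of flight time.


drop = 0.5*g*t^2 = 0.5*9.81*0.674^2 = 2.22822 m ≈ 222.8 cm

222.8 cm


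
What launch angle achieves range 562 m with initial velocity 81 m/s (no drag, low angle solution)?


sin(2*theta) = R*g/v0^2 = 562*9.81/81^2 = 0.840302, theta = arcsin(0.840302)/2 = 28.59°

28.59 degrees


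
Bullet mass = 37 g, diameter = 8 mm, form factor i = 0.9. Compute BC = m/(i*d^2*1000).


BC = m/(i*d^2*1000) = 37/(0.9 * 8^2 * 1000) = 0.0006424

0.0006424


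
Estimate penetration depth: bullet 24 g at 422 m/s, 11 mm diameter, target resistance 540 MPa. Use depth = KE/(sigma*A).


A = pi*(d/2)^2 = pi*(11/2)^2 = 95.0332 mm^2
E = 0.5*m*v^2 = 0.5*0.024*422^2 = 2137.01 J
depth = E/(sigma*A) = 2137.01 J / (540 MPa * 95.0332 mm^2) = 2137.01/(540 * 95.0332) m = 0.0416425 m ≈ 41.64 mm

41.64 mm


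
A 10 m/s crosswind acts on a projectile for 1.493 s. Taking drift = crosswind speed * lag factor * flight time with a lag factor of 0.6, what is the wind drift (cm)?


drift = v_wind * lag * t = 10 * 0.6 * 1.493 = 8.958 m ≈ 895.8 cm

895.8 cm


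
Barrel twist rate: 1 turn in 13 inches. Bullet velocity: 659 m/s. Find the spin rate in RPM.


twist_m = 13*0.0254 = 0.3302 m
spin = v/twist = 659/0.3302 = 1995.76 rev/s
RPM = spin*60 = 1995.76*60 ≈ 119746 RPM

119746 RPM


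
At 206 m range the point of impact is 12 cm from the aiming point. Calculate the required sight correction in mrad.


1 mrad subtends 1 cm per 10 m of range, so adj = error_cm / (dist_m / 10) = 12 / (206/10) = 0.5825 mrad

0.5825 mrad


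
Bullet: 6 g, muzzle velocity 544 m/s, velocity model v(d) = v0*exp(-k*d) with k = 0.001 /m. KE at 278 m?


v = v0*exp(-k*d) = 544*exp(-0.001*278) = 411.969 m/s
E = 0.5*m*v^2 = 0.5*0.006*411.969^2 = 509.2 J

509.2 J


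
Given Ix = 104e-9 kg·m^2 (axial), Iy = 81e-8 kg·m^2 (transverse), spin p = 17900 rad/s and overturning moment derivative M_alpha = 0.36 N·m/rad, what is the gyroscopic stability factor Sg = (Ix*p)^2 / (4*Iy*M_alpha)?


Sg = Ix^2 * p^2 / (4 * Iy * M_alpha) = (104e-9)^2 * 17900^2 / (4 * 81e-8 * 0.36) = 2.971

2.971


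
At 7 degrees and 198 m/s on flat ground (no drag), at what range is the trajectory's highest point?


R = v0^2*sin(2*theta)/g = 198^2*sin(2*7°)/9.81 = 966.8 m
apex_dist = R/2 = 966.8/2 = 483.4 m

483.4 m


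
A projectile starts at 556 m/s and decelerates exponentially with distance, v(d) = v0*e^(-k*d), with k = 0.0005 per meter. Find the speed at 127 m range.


v = v0*exp(-k*d) = 556*exp(-0.0005*127) = 521.8 m/s

521.8 m/s


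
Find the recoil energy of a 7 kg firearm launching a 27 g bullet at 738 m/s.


v_r = m_p*v_p/m_gun = 0.027*738/7 = 2.84657 m/s, E_r = 0.5*m_gun*v_r^2 = 0.5*7*2.84657^2 = 28.36 J

28.36 J


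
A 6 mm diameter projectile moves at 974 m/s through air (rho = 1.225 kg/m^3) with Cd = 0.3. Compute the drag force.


A = pi*(d/2)^2 = pi*(6/2000)^2 = 2.82743e-05 m^2
Fd = 0.5*Cd*rho*A*v^2 = 0.5*0.3*1.225*2.82743e-05*974^2 = 4.929 N

4.929 N


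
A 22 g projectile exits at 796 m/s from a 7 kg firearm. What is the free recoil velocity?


v_recoil = m_p * v_p / m_gun = 0.022 * 796 / 7 = 2.502 m/s

2.502 m/s


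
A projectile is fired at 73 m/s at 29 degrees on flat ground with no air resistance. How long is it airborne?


T = 2*v0*sin(theta)/g = 2*73*sin(29°)/9.81 = 7.215 s

7.215 s


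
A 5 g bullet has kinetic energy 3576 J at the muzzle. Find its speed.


v = sqrt(2*E/m) = sqrt(2*3576/0.005) = 1196 m/s

1196 m/s


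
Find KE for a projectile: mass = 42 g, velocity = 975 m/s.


E = 0.5*m*v^2 = 0.5*0.042*975^2 = 19963 J

19963 J


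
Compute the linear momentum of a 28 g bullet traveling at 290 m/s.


p = m*v = 0.028*290 = 8.12 kg·m/s

8.12 kg·m/s


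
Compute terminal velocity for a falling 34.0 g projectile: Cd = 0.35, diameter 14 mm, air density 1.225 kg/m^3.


A = pi*(d/2)^2 = pi*(14/2000)^2 = 1.53938e-04 m^2
vt = sqrt(2mg/(Cd*rho*A)) = sqrt(2*0.034*9.81/(0.35 * 1.225 * 1.53938e-04)) = 100.5 m/s

100.5 m/s


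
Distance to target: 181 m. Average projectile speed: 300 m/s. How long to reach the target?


t = d/v = 181/300 = 0.6033 s

0.6033 s


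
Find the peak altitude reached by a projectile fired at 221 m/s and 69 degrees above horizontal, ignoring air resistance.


H = (v0*sin(theta))^2 / (2g) = (221*sin(69°))^2 / (2*9.81) = 2170 m

2170 m


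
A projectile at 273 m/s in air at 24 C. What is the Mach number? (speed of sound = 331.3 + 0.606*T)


a = 331.3 + 0.606*(24) = 345.844 m/s
M = v/a = 273/345.844 = 0.7894

0.7894


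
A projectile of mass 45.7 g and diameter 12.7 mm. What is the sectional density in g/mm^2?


SD = m/d^2 = 45.7/12.7^2 = 0.2833 g/mm^2

0.2833 g/mm^2


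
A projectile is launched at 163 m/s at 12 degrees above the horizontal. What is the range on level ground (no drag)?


R = v0^2 * sin(2*theta) / g = 163^2 * sin(2*12°) / 9.81 = 1102 m

1102 m


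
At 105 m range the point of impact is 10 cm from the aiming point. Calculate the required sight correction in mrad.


1 mrad subtends 1 cm per 10 m of range, so adj = error_cm / (dist_m / 10) = 10 / (105/10) = 0.9524 mrad

0.9524 mrad


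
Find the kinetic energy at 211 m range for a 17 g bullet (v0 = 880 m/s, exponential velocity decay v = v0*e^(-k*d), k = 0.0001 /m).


v = v0*exp(-k*d) = 880*exp(-0.0001*211) = 861.627 m/s
E = 0.5*m*v^2 = 0.5*0.017*861.627^2 = 6310 J

6310 J


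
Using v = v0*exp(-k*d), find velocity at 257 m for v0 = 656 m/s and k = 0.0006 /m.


v = v0*exp(-k*d) = 656*exp(-0.0006*257) = 562.3 m/s

562.3 m/s


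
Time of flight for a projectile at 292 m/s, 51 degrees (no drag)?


T = 2*v0*sin(theta)/g = 2*292*sin(51°)/9.81 = 46.26 s

46.26 s


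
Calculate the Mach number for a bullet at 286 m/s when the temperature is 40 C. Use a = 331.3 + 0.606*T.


a = 331.3 + 0.606*(40) = 355.54 m/s
M = v/a = 286/355.54 = 0.8044

0.8044


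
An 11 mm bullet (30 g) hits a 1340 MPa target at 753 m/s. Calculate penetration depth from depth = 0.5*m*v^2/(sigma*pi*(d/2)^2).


A = pi*(d/2)^2 = pi*(11/2)^2 = 95.0332 mm^2
E = 0.5*m*v^2 = 0.5*0.03*753^2 = 8505.14 J
depth = E/(sigma*A) = 8505.14 J / (1340 MPa * 95.0332 mm^2) = 8505.14/(1340 * 95.0332) m = 0.0667884 m ≈ 66.79 mm

66.79 mm


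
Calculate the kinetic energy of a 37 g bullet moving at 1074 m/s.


E = 0.5*m*v^2 = 0.5*0.037*1074^2 = 21339 J

21339 J


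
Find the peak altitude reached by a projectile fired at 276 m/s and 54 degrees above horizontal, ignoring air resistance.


H = (v0*sin(theta))^2 / (2g) = (276*sin(54°))^2 / (2*9.81) = 2541 m

2541 m


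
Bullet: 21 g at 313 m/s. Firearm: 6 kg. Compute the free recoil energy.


v_r = m_p*v_p/m_gun = 0.021*313/6 = 1.0955 m/s, E_r = 0.5*m_gun*v_r^2 = 0.5*6*1.0955^2 = 3.6 J

3.6 J


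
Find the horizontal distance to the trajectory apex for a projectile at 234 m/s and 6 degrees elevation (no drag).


R = v0^2*sin(2*theta)/g = 234^2*sin(2*6°)/9.81 = 1160.49 m
apex_dist = R/2 = 1160.49/2 = 580.2 m

580.2 m


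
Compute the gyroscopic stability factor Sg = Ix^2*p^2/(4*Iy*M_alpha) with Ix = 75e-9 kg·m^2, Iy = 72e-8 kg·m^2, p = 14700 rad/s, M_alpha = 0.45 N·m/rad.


Sg = Ix^2 * p^2 / (4 * Iy * M_alpha) = (75e-9)^2 * 14700^2 / (4 * 72e-8 * 0.45) = 0.9379

0.9379


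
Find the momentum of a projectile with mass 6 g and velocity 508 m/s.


p = m*v = 0.006*508 = 3.048 kg·m/s

3.048 kg·m/s


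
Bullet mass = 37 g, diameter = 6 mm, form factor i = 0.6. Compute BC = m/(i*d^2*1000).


BC = m/(i*d^2*1000) = 37/(0.6 * 6^2 * 1000) = 0.001713

0.001713


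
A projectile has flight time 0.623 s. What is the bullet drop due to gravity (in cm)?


drop = 0.5*g*t^2 = 0.5*9.81*0.623^2 = 1.90377 m ≈ 190.4 cm

190.4 cm


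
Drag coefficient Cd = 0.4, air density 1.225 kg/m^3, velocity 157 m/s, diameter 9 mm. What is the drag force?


A = pi*(d/2)^2 = pi*(9/2000)^2 = 6.36173e-05 m^2
Fd = 0.5*Cd*rho*A*v^2 = 0.5*0.4*1.225*6.36173e-05*157^2 = 0.3842 N

0.3842 N


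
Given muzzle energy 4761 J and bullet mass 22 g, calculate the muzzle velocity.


v = sqrt(2*E/m) = sqrt(2*4761/0.022) = 657.9 m/s

657.9 m/s


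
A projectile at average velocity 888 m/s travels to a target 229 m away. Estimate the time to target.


t = d/v = 229/888 = 0.2579 s

0.2579 s


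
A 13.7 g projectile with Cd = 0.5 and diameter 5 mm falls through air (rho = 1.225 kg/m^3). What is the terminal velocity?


A = pi*(d/2)^2 = pi*(5/2000)^2 = 1.96350e-05 m^2
vt = sqrt(2mg/(Cd*rho*A)) = sqrt(2*0.0137*9.81/(0.5 * 1.225 * 1.96350e-05)) = 149.5 m/s

149.5 m/s


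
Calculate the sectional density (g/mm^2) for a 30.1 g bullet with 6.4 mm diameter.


SD = m/d^2 = 30.1/6.4^2 = 0.7349 g/mm^2

0.7349 g/mm^2


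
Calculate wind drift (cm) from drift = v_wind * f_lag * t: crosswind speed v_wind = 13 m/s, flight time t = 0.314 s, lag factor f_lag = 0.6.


drift = v_wind * lag * t = 13 * 0.6 * 0.314 = 2.4492 m ≈ 244.9 cm

244.9 cm


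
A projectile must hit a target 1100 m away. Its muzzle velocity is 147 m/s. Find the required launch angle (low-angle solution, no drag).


sin(2*theta) = R*g/v0^2 = 1100*9.81/147^2 = 0.499375, theta = arcsin(0.499375)/2 = 14.98°

14.98 degrees


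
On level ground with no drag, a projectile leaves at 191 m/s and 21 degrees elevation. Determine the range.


R = v0^2 * sin(2*theta) / g = 191^2 * sin(2*21°) / 9.81 = 2488 m

2488 m


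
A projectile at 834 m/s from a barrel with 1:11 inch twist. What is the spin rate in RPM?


twist_m = 11*0.0254 = 0.2794 m
spin = v/twist = 834/0.2794 = 2984.968 rev/s
RPM = spin*60 = 2984.968*60 ≈ 179098 RPM

179098 RPM


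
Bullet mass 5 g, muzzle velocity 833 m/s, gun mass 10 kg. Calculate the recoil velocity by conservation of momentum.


v_recoil = m_p * v_p / m_gun = 0.005 * 833 / 10 = 0.4165 m/s

0.4165 m/s


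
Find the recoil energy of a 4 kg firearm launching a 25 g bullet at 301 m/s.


v_r = m_p*v_p/m_gun = 0.025*301/4 = 1.88125 m/s, E_r = 0.5*m_gun*v_r^2 = 0.5*4*1.88125^2 = 7.078 J

7.078 J


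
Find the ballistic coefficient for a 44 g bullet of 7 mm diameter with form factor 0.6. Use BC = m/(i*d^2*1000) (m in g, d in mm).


BC = m/(i*d^2*1000) = 44/(0.6 * 7^2 * 1000) = 0.001497

0.001497


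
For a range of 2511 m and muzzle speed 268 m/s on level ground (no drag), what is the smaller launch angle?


sin(2*theta) = R*g/v0^2 = 2511*9.81/268^2 = 0.342962, theta = arcsin(0.342962)/2 = 10.03°

10.03 degrees


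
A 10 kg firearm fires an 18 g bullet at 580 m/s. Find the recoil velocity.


v_recoil = m_p * v_p / m_gun = 0.018 * 580 / 10 = 1.044 m/s

1.044 m/s


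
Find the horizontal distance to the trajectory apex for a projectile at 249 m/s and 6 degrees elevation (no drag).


R = v0^2*sin(2*theta)/g = 249^2*sin(2*6°)/9.81 = 1314.04 m
apex_dist = R/2 = 1314.04/2 = 657 m

657 m


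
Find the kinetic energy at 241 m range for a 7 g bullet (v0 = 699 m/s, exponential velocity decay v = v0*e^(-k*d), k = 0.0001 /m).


v = v0*exp(-k*d) = 699*exp(-0.0001*241) = 682.355 m/s
E = 0.5*m*v^2 = 0.5*0.007*682.355^2 = 1630 J

1630 J


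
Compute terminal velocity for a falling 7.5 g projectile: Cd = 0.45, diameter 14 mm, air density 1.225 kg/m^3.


A = pi*(d/2)^2 = pi*(14/2000)^2 = 1.53938e-04 m^2
vt = sqrt(2mg/(Cd*rho*A)) = sqrt(2*0.0075*9.81/(0.45 * 1.225 * 1.53938e-04)) = 41.64 m/s

41.64 m/s


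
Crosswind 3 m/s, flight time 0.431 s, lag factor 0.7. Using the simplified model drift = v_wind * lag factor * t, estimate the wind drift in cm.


drift = v_wind * lag * t = 3 * 0.7 * 0.431 = 0.9051 m ≈ 90.51 cm

90.51 cm


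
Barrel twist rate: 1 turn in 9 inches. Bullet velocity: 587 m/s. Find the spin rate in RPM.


twist_m = 9*0.0254 = 0.2286 m
spin = v/twist = 587/0.2286 = 2567.804 rev/s
RPM = spin*60 = 2567.804*60 ≈ 154068 RPM

154068 RPM


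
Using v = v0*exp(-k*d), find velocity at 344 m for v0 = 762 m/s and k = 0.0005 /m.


v = v0*exp(-k*d) = 762*exp(-0.0005*344) = 641.6 m/s

641.6 m/s


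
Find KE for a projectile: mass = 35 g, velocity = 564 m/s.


E = 0.5*m*v^2 = 0.5*0.035*564^2 = 5567 J

5567 J


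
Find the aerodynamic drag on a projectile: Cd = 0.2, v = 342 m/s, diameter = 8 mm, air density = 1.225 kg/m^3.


A = pi*(d/2)^2 = pi*(8/2000)^2 = 5.02655e-05 m^2
Fd = 0.5*Cd*rho*A*v^2 = 0.5*0.2*1.225*5.02655e-05*342^2 = 0.7202 N

0.7202 N


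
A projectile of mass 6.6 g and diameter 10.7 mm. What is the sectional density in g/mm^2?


SD = m/d^2 = 6.6/10.7^2 = 0.05765 g/mm^2

0.05765 g/mm^2


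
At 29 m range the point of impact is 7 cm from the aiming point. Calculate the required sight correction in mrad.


1 mrad subtends 1 cm per 10 m of range, so adj = error_cm / (dist_m / 10) = 7 / (29/10) = 2.414 mrad

2.414 mrad


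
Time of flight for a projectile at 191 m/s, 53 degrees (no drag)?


T = 2*v0*sin(theta)/g = 2*191*sin(53°)/9.81 = 31.1 s

31.1 s


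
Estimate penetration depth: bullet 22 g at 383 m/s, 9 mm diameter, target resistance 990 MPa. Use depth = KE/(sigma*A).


A = pi*(d/2)^2 = pi*(9/2)^2 = 63.6173 mm^2
E = 0.5*m*v^2 = 0.5*0.022*383^2 = 1613.58 J
depth = E/(sigma*A) = 1613.58 J / (990 MPa * 63.6173 mm^2) = 1613.58/(990 * 63.6173) m = 0.0256201 m ≈ 25.62 mm

25.62 mm


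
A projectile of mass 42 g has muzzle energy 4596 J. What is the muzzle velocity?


v = sqrt(2*E/m) = sqrt(2*4596/0.042) = 467.8 m/s

467.8 m/s


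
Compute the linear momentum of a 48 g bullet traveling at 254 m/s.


p = m*v = 0.048*254 = 12.19 kg·m/s

12.19 kg·m/s


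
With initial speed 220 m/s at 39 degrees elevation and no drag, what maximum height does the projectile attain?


H = (v0*sin(theta))^2 / (2g) = (220*sin(39°))^2 / (2*9.81) = 977 m

977 m


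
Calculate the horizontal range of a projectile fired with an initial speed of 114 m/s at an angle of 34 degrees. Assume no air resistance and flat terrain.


R = v0^2 * sin(2*theta) / g = 114^2 * sin(2*34°) / 9.81 = 1228 m

1228 m


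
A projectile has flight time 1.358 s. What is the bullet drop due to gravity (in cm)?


drop = 0.5*g*t^2 = 0.5*9.81*1.358^2 = 9.04562 m ≈ 904.6 cm

904.6 cm


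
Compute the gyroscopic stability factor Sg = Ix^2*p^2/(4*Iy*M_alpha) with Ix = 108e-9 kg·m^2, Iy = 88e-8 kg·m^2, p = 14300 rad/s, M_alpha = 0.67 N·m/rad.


Sg = Ix^2 * p^2 / (4 * Iy * M_alpha) = (108e-9)^2 * 14300^2 / (4 * 88e-8 * 0.67) = 1.011

1.011


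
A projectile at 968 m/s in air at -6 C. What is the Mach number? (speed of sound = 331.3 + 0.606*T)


a = 331.3 + 0.606*(-6) = 327.664 m/s
M = v/a = 968/327.664 = 2.954

2.954


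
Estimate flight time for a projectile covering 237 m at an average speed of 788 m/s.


t = d/v = 237/788 = 0.3008 s

0.3008 s


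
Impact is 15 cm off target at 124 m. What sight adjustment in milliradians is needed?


1 mrad subtends 1 cm per 10 m of range, so adj = error_cm / (dist_m / 10) = 15 / (124/10) = 1.21 mrad

1.21 mrad


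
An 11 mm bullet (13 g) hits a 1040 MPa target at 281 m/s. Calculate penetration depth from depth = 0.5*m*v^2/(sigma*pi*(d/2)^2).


A = pi*(d/2)^2 = pi*(11/2)^2 = 95.0332 mm^2
E = 0.5*m*v^2 = 0.5*0.013*281^2 = 513.246 J
depth = E/(sigma*A) = 513.246 J / (1040 MPa * 95.0332 mm^2) = 513.246/(1040 * 95.0332) m = 0.00519299 m ≈ 5.193 mm

5.193 mm


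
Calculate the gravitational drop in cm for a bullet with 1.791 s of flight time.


drop = 0.5*g*t^2 = 0.5*9.81*1.791^2 = 15.7337 m ≈ 1573 cm

1573 cm


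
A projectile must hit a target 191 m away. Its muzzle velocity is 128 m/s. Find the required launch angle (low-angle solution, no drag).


sin(2*theta) = R*g/v0^2 = 191*9.81/128^2 = 0.114362, theta = arcsin(0.114362)/2 = 3.283°

3.283 degrees


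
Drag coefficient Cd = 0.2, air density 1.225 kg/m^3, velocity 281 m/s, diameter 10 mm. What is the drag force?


A = pi*(d/2)^2 = pi*(10/2000)^2 = 7.85398e-05 m^2
Fd = 0.5*Cd*rho*A*v^2 = 0.5*0.2*1.225*7.85398e-05*281^2 = 0.7597 N

0.7597 N


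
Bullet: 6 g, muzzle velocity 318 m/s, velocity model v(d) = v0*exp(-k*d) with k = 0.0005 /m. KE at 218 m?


v = v0*exp(-k*d) = 318*exp(-0.0005*218) = 285.16 m/s
E = 0.5*m*v^2 = 0.5*0.006*285.16^2 = 243.9 J

243.9 J


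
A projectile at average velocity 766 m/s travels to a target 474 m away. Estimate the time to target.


t = d/v = 474/766 = 0.6188 s

0.6188 s


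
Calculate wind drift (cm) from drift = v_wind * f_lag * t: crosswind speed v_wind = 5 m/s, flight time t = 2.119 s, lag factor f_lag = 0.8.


drift = v_wind * lag * t = 5 * 0.8 * 2.119 = 8.476 m ≈ 847.6 cm

847.6 cm


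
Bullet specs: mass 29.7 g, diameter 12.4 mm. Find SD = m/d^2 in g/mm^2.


SD = m/d^2 = 29.7/12.4^2 = 0.1932 g/mm^2

0.1932 g/mm^2


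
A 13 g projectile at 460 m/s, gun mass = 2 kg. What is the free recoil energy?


v_r = m_p*v_p/m_gun = 0.013*460/2 = 2.99 m/s, E_r = 0.5*m_gun*v_r^2 = 0.5*2*2.99^2 = 8.94 J

8.94 J


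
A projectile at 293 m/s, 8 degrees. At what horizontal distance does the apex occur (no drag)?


R = v0^2*sin(2*theta)/g = 293^2*sin(2*8°)/9.81 = 2412.15 m
apex_dist = R/2 = 2412.15/2 = 1206 m

1206 m


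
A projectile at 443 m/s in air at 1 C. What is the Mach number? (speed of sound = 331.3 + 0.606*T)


a = 331.3 + 0.606*(1) = 331.906 m/s
M = v/a = 443/331.906 = 1.335

1.335


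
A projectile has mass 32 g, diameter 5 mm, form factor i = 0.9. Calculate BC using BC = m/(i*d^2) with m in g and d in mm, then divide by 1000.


BC = m/(i*d^2*1000) = 32/(0.9 * 5^2 * 1000) = 0.001422

0.001422


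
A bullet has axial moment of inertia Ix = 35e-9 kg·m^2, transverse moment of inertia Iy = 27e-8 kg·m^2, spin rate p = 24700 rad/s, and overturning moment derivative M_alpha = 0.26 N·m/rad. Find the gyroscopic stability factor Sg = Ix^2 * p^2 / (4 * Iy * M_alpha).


Sg = Ix^2 * p^2 / (4 * Iy * M_alpha) = (35e-9)^2 * 24700^2 / (4 * 27e-8 * 0.26) = 2.662

2.662


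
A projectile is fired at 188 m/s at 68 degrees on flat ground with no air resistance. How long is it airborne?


T = 2*v0*sin(theta)/g = 2*188*sin(68°)/9.81 = 35.54 s

35.54 s


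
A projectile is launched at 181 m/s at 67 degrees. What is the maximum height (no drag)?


H = (v0*sin(theta))^2 / (2g) = (181*sin(67°))^2 / (2*9.81) = 1415 m

1415 m


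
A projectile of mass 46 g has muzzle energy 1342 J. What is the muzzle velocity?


v = sqrt(2*E/m) = sqrt(2*1342/0.046) = 241.6 m/s

241.6 m/s


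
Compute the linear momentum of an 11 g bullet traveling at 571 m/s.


p = m*v = 0.011*571 = 6.281 kg·m/s

6.281 kg·m/s


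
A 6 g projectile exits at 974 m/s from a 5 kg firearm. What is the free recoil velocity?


v_recoil = m_p * v_p / m_gun = 0.006 * 974 / 5 = 1.169 m/s

1.169 m/s


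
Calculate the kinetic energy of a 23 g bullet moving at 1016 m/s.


E = 0.5*m*v^2 = 0.5*0.023*1016^2 = 11871 J

11871 J


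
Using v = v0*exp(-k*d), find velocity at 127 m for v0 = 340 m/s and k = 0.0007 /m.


v = v0*exp(-k*d) = 340*exp(-0.0007*127) = 311.1 m/s

311.1 m/s


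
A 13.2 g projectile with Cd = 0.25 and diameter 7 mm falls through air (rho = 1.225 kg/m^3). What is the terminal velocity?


A = pi*(d/2)^2 = pi*(7/2000)^2 = 3.84845e-05 m^2
vt = sqrt(2mg/(Cd*rho*A)) = sqrt(2*0.0132*9.81/(0.25 * 1.225 * 3.84845e-05)) = 148.2 m/s

148.2 m/s


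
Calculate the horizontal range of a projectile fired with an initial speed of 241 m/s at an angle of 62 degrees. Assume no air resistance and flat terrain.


R = v0^2 * sin(2*theta) / g = 241^2 * sin(2*62°) / 9.81 = 4908 m

4908 m


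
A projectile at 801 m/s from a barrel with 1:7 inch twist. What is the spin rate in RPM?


twist_m = 7*0.0254 = 0.1778 m
spin = v/twist = 801/0.1778 = 4505.062 rev/s
RPM = spin*60 = 4505.062*60 ≈ 270304 RPM

270304 RPM
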